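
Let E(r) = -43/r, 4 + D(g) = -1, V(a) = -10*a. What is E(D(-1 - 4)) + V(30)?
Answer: -1457/5 ≈ -291.40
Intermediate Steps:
D(g) = -5 (D(g) = -4 - 1 = -5)
E(D(-1 - 4)) + V(30) = -43/(-5) - 10*30 = -43*(-⅕) - 300 = 43/5 - 300 = -1457/5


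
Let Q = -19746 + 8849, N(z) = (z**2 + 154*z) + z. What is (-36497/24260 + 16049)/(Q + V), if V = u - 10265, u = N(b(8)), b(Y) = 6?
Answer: -389312243/489954960 ≈ -0.79459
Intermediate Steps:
N(z) = z**2 + 155*z
u = 966 (u = 6*(155 + 6) = 6*161 = 966)
V = -9299 (V = 966 - 10265 = -9299)
Q = -10897
(-36497/24260 + 16049)/(Q + V) = (-36497/24260 + 16049)/(-10897 - 9299) = (-36497*1/24260 + 16049)/(-20196) = (-36497/24260 + 16049)*(-1/20196) = (389312243/24260)*(-1/20196) = -389312243/489954960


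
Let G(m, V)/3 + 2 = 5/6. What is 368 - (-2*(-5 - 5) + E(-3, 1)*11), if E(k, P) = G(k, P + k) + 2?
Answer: 729/2 ≈ 364.50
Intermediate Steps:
G(m, V) = -7/2 (G(m, V) = -6 + 3*(5/6) = -6 + 3*(5*(⅙)) = -6 + 3*(⅚) = -6 + 5/2 = -7/2)
E(k, P) = -3/2 (E(k, P) = -7/2 + 2 = -3/2)
368 - (-2*(-5 - 5) + E(-3, 1)*11) = 368 - (-2*(-5 - 5) - 3/2*11) = 368 - (-2*(-10) - 33/2) = 368 - (20 - 33/2) = 368 - 1*7/2 = 368 - 7/2 = 729/2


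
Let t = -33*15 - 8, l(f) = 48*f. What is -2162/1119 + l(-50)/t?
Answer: 1598114/562857 ≈ 2.8393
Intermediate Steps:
t = -503 (t = -495 - 8 = -503)
-2162/1119 + l(-50)/t = -2162/1119 + (48*(-50))/(-503) = -2162*1/1119 - 2400*(-1/503) = -2162/1119 + 2400/503 = 1598114/562857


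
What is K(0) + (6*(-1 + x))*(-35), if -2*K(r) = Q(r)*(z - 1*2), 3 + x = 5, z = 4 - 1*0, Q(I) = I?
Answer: -210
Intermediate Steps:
z = 4 (z = 4 + 0 = 4)
x = 2 (x = -3 + 5 = 2)
K(r) = -r (K(r) = -r*(4 - 1*2)/2 = -r*(4 - 2)/2 = -r*2/2 = -r)
K(0) + (6*(-1 + x))*(-35) = -1*0 + (6*(-1 + 2))*(-35) = 0 + (6*1)*(-35) = 0 + 6*(-35) = 0 - 210 = -210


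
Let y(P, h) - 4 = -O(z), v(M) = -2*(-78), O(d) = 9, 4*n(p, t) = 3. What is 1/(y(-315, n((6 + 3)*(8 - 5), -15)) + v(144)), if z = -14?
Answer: 1/151 ≈ 0.0066225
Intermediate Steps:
n(p, t) = 3/4 (n(p, t) = (1/4)*3 = 3/4)
v(M) = 156
y(P, h) = -5 (y(P, h) = 4 - 1*9 = 4 - 9 = -5)
1/(y(-315, n((6 + 3)*(8 - 5), -15)) + v(144)) = 1/(-5 + 156) = 1/151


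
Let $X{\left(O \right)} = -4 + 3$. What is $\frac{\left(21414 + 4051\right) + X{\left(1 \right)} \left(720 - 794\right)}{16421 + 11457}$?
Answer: $\frac{25539}{27878} \approx 0.9161$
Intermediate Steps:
$X{\left(O \right)} = -1$
$\frac{\left(21414 + 4051\right) + X{\left(1 \right)} \left(720 - 794\right)}{16421 + 11457} = \frac{\left(21414 + 4051\right) - \left(720 - 794\right)}{16421 + 11457} = \frac{25465 - -74}{27878} = \left(25465 + 74\right) \frac{1}{27878} = 25539 \cdot \frac{1}{27878} = \frac{25539}{27878}$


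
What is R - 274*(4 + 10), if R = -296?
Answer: -4132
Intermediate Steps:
R - 274*(4 + 10) = -296 - 274*(4 + 10) = -296 - 3836 = -4132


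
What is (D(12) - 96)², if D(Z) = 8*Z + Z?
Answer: 144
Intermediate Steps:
D(Z) = 9*Z
(D(12) - 96)² = (9*12 - 96)² = (108 - 96)² = 12² = 144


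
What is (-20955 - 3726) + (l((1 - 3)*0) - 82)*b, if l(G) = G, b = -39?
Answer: -21483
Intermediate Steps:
(-20955 - 3726) + (l((1 - 3)*0) - 82)*b = (-20955 - 3726) + ((1 - 3)*0 - 82)*(-39) = -24681 + (-2*0 - 82)*(-39) = -24681 + (0 - 82)*(-39) = -24681 - 82*(-39) = -24681 + 3198 = -21483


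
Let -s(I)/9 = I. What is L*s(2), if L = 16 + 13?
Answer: -522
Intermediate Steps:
s(I) = -9*I
L = 29
L*s(2) = 29*(-9*2) = 29*(-18) = -522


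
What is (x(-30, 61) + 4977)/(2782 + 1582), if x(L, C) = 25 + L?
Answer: 1243/1091 ≈ 1.1393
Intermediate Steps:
(x(-30, 61) + 4977)/(2782 + 1582) = ((25 - 30) + 4977)/(2782 + 1582) = (-5 + 4977)/4364 = 4972*(1/4364) = 1243/1091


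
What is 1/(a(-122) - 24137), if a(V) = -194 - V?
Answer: -1/24209 ≈ -4.1307e-5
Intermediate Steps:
1/(a(-122) - 24137) = 1/((-194 - 1*(-122)) - 24137) = 1/((-194 + 122) - 24137) = 1/(-72 - 24137) = 1/(-24209) = -1/24209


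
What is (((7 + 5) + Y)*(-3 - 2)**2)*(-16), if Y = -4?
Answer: -3200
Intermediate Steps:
(((7 + 5) + Y)*(-3 - 2)**2)*(-16) = (((7 + 5) - 4)*(-3 - 2)**2)*(-16) = ((12 - 4)*(-5)**2)*(-16) = (8*25)*(-16) = 200*(-16) = -3200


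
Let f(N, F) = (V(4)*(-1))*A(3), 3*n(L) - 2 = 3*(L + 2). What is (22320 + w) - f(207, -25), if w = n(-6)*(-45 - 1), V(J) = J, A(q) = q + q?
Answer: 67492/3 ≈ 22497.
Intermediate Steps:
A(q) = 2*q
n(L) = 8/3 + L (n(L) = ⅔ + (3*(L + 2))/3 = ⅔ + (3*(2 + L))/3 = ⅔ + (6 + 3*L)/3 = ⅔ + (2 + L) = 8/3 + L)
w = 460/3 (w = (8/3 - 6)*(-45 - 1) = -10/3*(-46) = 460/3 ≈ 153.33)
f(N, F) = -24 (f(N, F) = (4*(-1))*(2*3) = -4*6 = -24)
(22320 + w) - f(207, -25) = (22320 + 460/3) - 1*(-24) = 67420/3 + 24 = 67492/3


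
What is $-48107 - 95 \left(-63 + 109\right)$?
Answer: $-52477$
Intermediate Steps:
$-48107 - 95 \left(-63 + 109\right) = -48107 - 4370 = -52477$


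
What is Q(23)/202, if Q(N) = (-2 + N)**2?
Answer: 441/202 ≈ 2.1832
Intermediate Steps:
Q(23)/202 = (-2 + 23)**2/202 = 21**2*(1/202) = 441*(1/202) = 441/202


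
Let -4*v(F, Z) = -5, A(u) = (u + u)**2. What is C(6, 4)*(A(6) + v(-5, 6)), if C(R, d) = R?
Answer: 1743/2 ≈ 871.50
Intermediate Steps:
A(u) = 4*u**2 (A(u) = (2*u)**2 = 4*u**2)
v(F, Z) = 5/4 (v(F, Z) = -1/4*(-5) = 5/4)
C(6, 4)*(A(6) + v(-5, 6)) = 6*(4*6**2 + 5/4) = 6*(4*36 + 5/4) = 6*(144 + 5/4) = 6*(581/4) = 1743/2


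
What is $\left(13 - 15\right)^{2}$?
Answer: $4$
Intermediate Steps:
$\left(13 - 15\right)^{2} = \left(-2\right)^{2} = 4$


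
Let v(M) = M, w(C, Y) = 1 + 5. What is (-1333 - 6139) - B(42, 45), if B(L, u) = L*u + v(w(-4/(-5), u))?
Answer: -9368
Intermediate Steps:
w(C, Y) = 6
B(L, u) = 6 + L*u (B(L, u) = L*u + 6 = 6 + L*u)
(-1333 - 6139) - B(42, 45) = (-1333 - 6139) - (6 + 42*45) = -7472 - (6 + 1890) = -7472 - 1*1896 = -7472 - 1896 = -9368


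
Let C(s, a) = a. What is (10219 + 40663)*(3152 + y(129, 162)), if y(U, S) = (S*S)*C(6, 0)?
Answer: 160380064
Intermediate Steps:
y(U, S) = 0 (y(U, S) = (S*S)*0 = S**2*0 = 0)
(10219 + 40663)*(3152 + y(129, 162)) = (10219 + 40663)*(3152 + 0) = 50882*3152 = 160380064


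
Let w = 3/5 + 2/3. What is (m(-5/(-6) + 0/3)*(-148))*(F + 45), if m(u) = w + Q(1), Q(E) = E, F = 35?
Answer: -80512/3 ≈ -26837.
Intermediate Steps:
w = 19/15 (w = 3*(⅕) + 2*(⅓) = ⅗ + ⅔ = 19/15 ≈ 1.2667)
m(u) = 34/15 (m(u) = 19/15 + 1 = 34/15)
(m(-5/(-6) + 0/3)*(-148))*(F + 45) = ((34/15)*(-148))*(35 + 45) = -5032/15*80 = -80512/3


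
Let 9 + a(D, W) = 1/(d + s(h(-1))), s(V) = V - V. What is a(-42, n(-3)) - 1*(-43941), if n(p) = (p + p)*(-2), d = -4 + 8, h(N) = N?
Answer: 175729/4 ≈ 43932.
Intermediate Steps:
s(V) = 0
d = 4
n(p) = -4*p (n(p) = (2*p)*(-2) = -4*p)
a(D, W) = -35/4 (a(D, W) = -9 + 1/(4 + 0) = -9 + 1/4 = -35/4)
a(-42, n(-3)) - 1*(-43941) = -35/4 - 1*(-43941) = -35/4 + 43941 = 175729/4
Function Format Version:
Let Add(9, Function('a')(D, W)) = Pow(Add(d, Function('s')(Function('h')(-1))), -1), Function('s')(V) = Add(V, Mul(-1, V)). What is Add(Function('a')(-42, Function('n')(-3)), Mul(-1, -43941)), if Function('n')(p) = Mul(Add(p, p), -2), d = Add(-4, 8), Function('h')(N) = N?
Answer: Rational(175729, 4) ≈ 43932.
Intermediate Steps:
Function('s')(V) = 0
d = 4
Function('n')(p) = Mul(-4, p) (Function('n')(p) = Mul(Mul(2, p), -2) = Mul(-4, p))
Function('a')(D, W) = Rational(-35, 4) (Function('a')(D, W) = Add(-9, Pow(Add(4, 0), -1)) = Add(-9, Pow(4, -1)) = Add(-9, Rational(1, 4)) = Rational(-35, 4))
Add(Function('a')(-42, Function('n')(-3)), Mul(-1, -43941)) = Add(Rational(-35, 4), Mul(-1, -43941)) = Add(Rational(-35, 4), 43941) = Rational(175729, 4)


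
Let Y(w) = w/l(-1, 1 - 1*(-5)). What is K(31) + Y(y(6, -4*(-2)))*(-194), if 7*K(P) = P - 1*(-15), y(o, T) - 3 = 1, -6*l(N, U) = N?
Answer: -32546/7 ≈ -4649.4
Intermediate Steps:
l(N, U) = -N/6
y(o, T) = 4 (y(o, T) = 3 + 1 = 4)
K(P) = 15/7 + P/7 (K(P) = (P - 1*(-15))/7 = (P + 15)/7 = (15 + P)/7 = 15/7 + P/7)
Y(w) = 6*w (Y(w) = w/((-⅙*(-1))) = w/(⅙) = w*6 = 6*w)
K(31) + Y(y(6, -4*(-2)))*(-194) = (15/7 + (⅐)*31) + (6*4)*(-194) = (15/7 + 31/7) + 24*(-194) = 46/7 - 4656 = -32546/7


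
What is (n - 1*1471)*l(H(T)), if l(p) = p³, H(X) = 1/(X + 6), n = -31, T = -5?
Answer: -1502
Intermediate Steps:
H(X) = 1/(6 + X)
(n - 1*1471)*l(H(T)) = (-31 - 1*1471)*(1/(6 - 5))³ = (-31 - 1471)*(1/1)³ = -1502*1³ = -1502*1 = -1502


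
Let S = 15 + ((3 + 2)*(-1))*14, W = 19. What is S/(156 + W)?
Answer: -11/35 ≈ -0.31429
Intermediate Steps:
S = -55 (S = 15 + (5*(-1))*14 = 15 - 5*14 = 15 - 70 = -55)
S/(156 + W) = -55/(156 + 19) = -55/175 = (1/175)*(-55) = -11/35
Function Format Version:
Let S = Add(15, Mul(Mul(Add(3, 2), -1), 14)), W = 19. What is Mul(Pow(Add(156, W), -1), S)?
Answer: Rational(-11, 35) ≈ -0.31429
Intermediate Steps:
S = -55 (S = Add(15, Mul(Mul(5, -1), 14)) = Add(15, Mul(-5, 14)) = Add(15, -70) = -55)
Mul(Pow(Add(156, W), -1), S) = Mul(Pow(Add(156, 19), -1), -55) = Mul(Pow(175, -1), -55) = Mul(Rational(1, 175), -55) = Rational(-11, 35)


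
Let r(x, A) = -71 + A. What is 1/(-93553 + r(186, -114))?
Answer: -1/93738 ≈ -1.0668e-5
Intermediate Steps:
1/(-93553 + r(186, -114)) = 1/(-93553 + (-71 - 114)) = 1/(-93553 - 185) = 1/(-93738) = -1/93738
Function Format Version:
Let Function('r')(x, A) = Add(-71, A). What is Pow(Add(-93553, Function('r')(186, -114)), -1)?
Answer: Rational(-1, 93738) ≈ -1.0668e-5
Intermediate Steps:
Pow(Add(-93553, Function('r')(186, -114)), -1) = Pow(Add(-93553, Add(-71, -114)), -1) = Pow(Add(-93553, -185), -1) = Pow(-93738, -1) = Rational(-1, 93738)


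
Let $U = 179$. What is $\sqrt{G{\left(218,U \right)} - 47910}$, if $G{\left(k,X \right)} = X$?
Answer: $i \sqrt{47731} \approx 218.47 i$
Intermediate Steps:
$\sqrt{G{\left(218,U \right)} - 47910} = \sqrt{179 - 47910} = \sqrt{-47731} = i \sqrt{47731}$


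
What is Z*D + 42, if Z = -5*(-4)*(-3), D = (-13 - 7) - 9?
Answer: 1782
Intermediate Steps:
D = -29 (D = -20 - 9 = -29)
Z = -60 (Z = 20*(-3) = -60)
Z*D + 42 = -60*(-29) + 42 = 1740 + 42 = 1782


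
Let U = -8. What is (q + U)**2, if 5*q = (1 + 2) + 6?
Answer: 961/25 ≈ 38.440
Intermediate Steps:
q = 9/5 (q = ((1 + 2) + 6)/5 = (3 + 6)/5 = (1/5)*9 = 9/5 ≈ 1.8000)
(q + U)**2 = (9/5 - 8)**2 = (-31/5)**2 = 961/25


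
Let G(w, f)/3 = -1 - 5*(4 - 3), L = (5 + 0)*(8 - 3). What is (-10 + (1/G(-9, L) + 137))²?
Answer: 5221225/324 ≈ 16115.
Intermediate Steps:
L = 25 (L = 5*5 = 25)
G(w, f) = -18 (G(w, f) = 3*(-1 - 5*(4 - 3)) = 3*(-1 - 5) = 3*(-6) = -18)
(-10 + (1/G(-9, L) + 137))² = (-10 + (1/(-18) + 137))² = (-10 + (-1/18 + 137))² = (-10 + 2465/18)² = (2285/18)² = 5221225/324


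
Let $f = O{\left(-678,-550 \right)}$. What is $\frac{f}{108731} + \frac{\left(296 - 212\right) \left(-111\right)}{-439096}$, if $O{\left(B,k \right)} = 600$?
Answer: $\frac{45616623}{1705119542} \approx 0.026753$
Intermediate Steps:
$f = 600$
$\frac{f}{108731} + \frac{\left(296 - 212\right) \left(-111\right)}{-439096} = \frac{600}{108731} + \frac{\left(296 - 212\right) \left(-111\right)}{-439096} = 600 \cdot \frac{1}{108731} + 84 \left(-111\right) \left(- \frac{1}{439096}\right) = \frac{600}{108731} - - \frac{333}{15682} = \frac{600}{108731} + \frac{333}{15682} = \frac{45616623}{1705119542}$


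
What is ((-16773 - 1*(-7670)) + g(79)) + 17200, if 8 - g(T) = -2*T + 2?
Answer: 8261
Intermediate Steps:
g(T) = 6 + 2*T (g(T) = 8 - (-2*T + 2) = 8 - (2 - 2*T) = 8 + (-2 + 2*T) = 6 + 2*T)
((-16773 - 1*(-7670)) + g(79)) + 17200 = ((-16773 - 1*(-7670)) + (6 + 2*79)) + 17200 = ((-16773 + 7670) + (6 + 158)) + 17200 = (-9103 + 164) + 17200 = -8939 + 17200 = 8261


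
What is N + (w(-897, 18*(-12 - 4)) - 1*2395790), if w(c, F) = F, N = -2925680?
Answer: -5321758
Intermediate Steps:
N + (w(-897, 18*(-12 - 4)) - 1*2395790) = -2925680 + (18*(-12 - 4) - 1*2395790) = -2925680 + (18*(-16) - 2395790) = -2925680 + (-288 - 2395790) = -2925680 - 2396078 = -5321758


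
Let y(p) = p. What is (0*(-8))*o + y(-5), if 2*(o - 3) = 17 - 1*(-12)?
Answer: -5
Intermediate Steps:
o = 35/2 (o = 3 + (17 - 1*(-12))/2 = 3 + (17 + 12)/2 = 3 + (1/2)*29 = 3 + 29/2 = 35/2 ≈ 17.500)
(0*(-8))*o + y(-5) = (0*(-8))*(35/2) - 5 = 0*(35/2) - 5 = 0 - 5 = -5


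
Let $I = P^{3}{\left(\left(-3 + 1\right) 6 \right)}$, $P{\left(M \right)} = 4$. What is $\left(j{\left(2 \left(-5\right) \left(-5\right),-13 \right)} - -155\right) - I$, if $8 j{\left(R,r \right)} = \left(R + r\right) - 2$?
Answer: $\frac{763}{8} \approx 95.375$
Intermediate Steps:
$j{\left(R,r \right)} = - \frac{1}{4} + \frac{R}{8} + \frac{r}{8}$ ($j{\left(R,r \right)} = \frac{\left(R + r\right) - 2}{8} = \frac{-2 + R + r}{8} = - \frac{1}{4} + \frac{R}{8} + \frac{r}{8}$)
$I = 64$ ($I = 4^{3} = 64$)
$\left(j{\left(2 \left(-5\right) \left(-5\right),-13 \right)} - -155\right) - I = \left(\left(- \frac{1}{4} + \frac{2 \left(-5\right) \left(-5\right)}{8} + \frac{1}{8} \left(-13\right)\right) - -155\right) - 64 = \left(\left(- \frac{1}{4} + \frac{\left(-10\right) \left(-5\right)}{8} - \frac{13}{8}\right) + 155\right) - 64 = \left(\left(- \frac{1}{4} + \frac{1}{8} \cdot 50 - \frac{13}{8}\right) + 155\right) - 64 = \left(\left(- \frac{1}{4} + \frac{25}{4} - \frac{13}{8}\right) + 155\right) - 64 = \left(\frac{35}{8} + 155\right) - 64 = \frac{1275}{8} - 64 = \frac{763}{8}$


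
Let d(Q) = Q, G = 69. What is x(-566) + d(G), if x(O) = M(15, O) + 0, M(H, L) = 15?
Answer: 84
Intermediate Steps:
x(O) = 15 (x(O) = 15 + 0 = 15)
x(-566) + d(G) = 15 + 69 = 84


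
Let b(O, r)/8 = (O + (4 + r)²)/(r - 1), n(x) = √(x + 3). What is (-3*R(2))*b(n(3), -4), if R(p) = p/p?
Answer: 24*√6/5 ≈ 11.758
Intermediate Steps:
n(x) = √(3 + x)
R(p) = 1
b(O, r) = 8*(O + (4 + r)²)/(-1 + r) (b(O, r) = 8*((O + (4 + r)²)/(r - 1)) = 8*((O + (4 + r)²)/(-1 + r)) = 8*(O + (4 + r)²)/(-1 + r))
(-3*R(2))*b(n(3), -4) = (-3*1)*(8*(√(3 + 3) + (4 - 4)²)/(-1 - 4)) = -24*(√6 + 0²)/(-5) = -24*(-1)*(√6 + 0)/5 = -24*(-1)*√6/5 = -(-24)*√6/5 = 24*√6/5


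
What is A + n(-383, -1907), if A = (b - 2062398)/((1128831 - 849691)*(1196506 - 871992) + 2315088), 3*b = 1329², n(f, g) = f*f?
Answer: 13288138891984421/90587153048 ≈ 1.4669e+5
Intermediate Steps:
n(f, g) = f²
b = 588747 (b = (⅓)*1329² = (⅓)*1766241 = 588747)
A = -1473651/90587153048 (A = (588747 - 2062398)/((1128831 - 849691)*(1196506 - 871992) + 2315088) = -1473651/(279140*324514 + 2315088) = -1473651/(90584837960 + 2315088) = -1473651/90587153048 ≈ -1.6268e-5)
A + n(-383, -1907) = -1473651/90587153048 + (-383)² = -1473651/90587153048 + 146689 = 13288138891984421/90587153048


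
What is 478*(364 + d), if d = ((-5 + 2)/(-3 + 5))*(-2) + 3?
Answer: 176860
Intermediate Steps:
d = 6 (d = -3/2*(-2) + 3 = 3 + 3 = 6)
478*(364 + d) = 478*(364 + 6) = 478*370 = 176860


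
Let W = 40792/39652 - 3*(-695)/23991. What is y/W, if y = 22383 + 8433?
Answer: 2442915626976/88442941 ≈ 27621.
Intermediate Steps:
y = 30816
W = 88442941/79274261 (W = 40792*(1/39652) + 2085*(1/23991) = 10198/9913 + 695/7997 = 88442941/79274261 ≈ 1.1157)
y/W = 30816/(88442941/79274261) = 30816*(79274261/88442941) = 2442915626976/88442941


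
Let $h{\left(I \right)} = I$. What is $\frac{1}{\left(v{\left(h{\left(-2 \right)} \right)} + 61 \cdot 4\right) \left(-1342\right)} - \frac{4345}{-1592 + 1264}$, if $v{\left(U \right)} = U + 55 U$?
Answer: $\frac{48105647}{3631452} \approx 13.247$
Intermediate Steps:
$v{\left(U \right)} = 56 U$
$\frac{1}{\left(v{\left(h{\left(-2 \right)} \right)} + 61 \cdot 4\right) \left(-1342\right)} - \frac{4345}{-1592 + 1264} = \frac{1}{\left(56 \left(-2\right) + 61 \cdot 4\right) \left(-1342\right)} - \frac{4345}{-1592 + 1264} = \frac{1}{-112 + 244} \left(- \frac{1}{1342}\right) - \frac{4345}{-328} = \frac{1}{132} \left(- \frac{1}{1342}\right) - - \frac{4345}{328} = \frac{1}{132} \left(- \frac{1}{1342}\right) + \frac{4345}{328} = - \frac{1}{177144} + \frac{4345}{328} = \frac{48105647}{3631452}$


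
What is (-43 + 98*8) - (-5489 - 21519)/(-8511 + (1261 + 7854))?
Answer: 118643/151 ≈ 785.71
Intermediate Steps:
(-43 + 98*8) - (-5489 - 21519)/(-8511 + (1261 + 7854)) = (-43 + 784) - (-27008)/(-8511 + 9115) = 741 - (-27008)/604 = 741 - 1*(-6752/151) = 741 + 6752/151 = 118643/151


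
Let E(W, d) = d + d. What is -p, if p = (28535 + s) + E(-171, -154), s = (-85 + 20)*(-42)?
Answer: -30957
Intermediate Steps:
E(W, d) = 2*d
s = 2730 (s = -65*(-42) = 2730)
p = 30957 (p = (28535 + 2730) + 2*(-154) = 31265 - 308 = 30957)
-p = -1*30957 = -30957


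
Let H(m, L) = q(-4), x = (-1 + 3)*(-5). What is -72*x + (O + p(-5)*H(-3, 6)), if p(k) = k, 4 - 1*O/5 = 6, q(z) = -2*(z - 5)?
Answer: 620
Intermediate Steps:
x = -10 (x = 2*(-5) = -10)
q(z) = 10 - 2*z (q(z) = -2*(-5 + z) = 10 - 2*z)
O = -10 (O = 20 - 5*6 = 20 - 30 = -10)
H(m, L) = 18 (H(m, L) = 10 - 2*(-4) = 10 + 8 = 18)
-72*x + (O + p(-5)*H(-3, 6)) = -72*(-10) + (-10 - 5*18) = 720 + (-10 - 90) = 720 - 100 = 620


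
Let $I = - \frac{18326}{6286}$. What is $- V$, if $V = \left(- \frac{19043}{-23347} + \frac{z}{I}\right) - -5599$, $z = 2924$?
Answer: $- \frac{8263852876}{1797719} \approx -4596.9$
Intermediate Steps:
$I = - \frac{1309}{449}$ ($I = \left(-18326\right) \frac{1}{6286} = - \frac{1309}{449} \approx -2.9154$)
$V = \frac{8263852876}{1797719}$ ($V = \left(- \frac{19043}{-23347} + \frac{2924}{- \frac{1309}{449}}\right) - -5599 = \left(\left(-19043\right) \left(- \frac{1}{23347}\right) + 2924 \left(- \frac{449}{1309}\right)\right) + 5599 = \left(\frac{19043}{23347} - \frac{77228}{77}\right) + 5599 = - \frac{1801575805}{1797719} + 5599 = \frac{8263852876}{1797719} \approx 4596.9$)
$- V = \left(-1\right) \frac{8263852876}{1797719} = - \frac{8263852876}{1797719}$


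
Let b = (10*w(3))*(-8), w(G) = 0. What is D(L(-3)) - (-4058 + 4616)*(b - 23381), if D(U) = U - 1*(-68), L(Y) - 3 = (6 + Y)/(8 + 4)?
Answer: 52186677/4 ≈ 1.3047e+7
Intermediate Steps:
L(Y) = 7/2 + Y/12 (L(Y) = 3 + (6 + Y)/(8 + 4) = 3 + (6 + Y)/12 = 3 + (6 + Y)*(1/12) = 3 + (½ + Y/12) = 7/2 + Y/12)
b = 0 (b = (10*0)*(-8) = 0*(-8) = 0)
D(U) = 68 + U (D(U) = U + 68 = 68 + U)
D(L(-3)) - (-4058 + 4616)*(b - 23381) = (68 + (7/2 + (1/12)*(-3))) - (-4058 + 4616)*(0 - 23381) = (68 + (7/2 - ¼)) - 558*(-23381) = (68 + 13/4) - 1*(-13046598) = 285/4 + 13046598 = 52186677/4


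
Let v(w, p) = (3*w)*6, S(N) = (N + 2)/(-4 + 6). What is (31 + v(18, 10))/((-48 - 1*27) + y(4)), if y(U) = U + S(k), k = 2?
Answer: -355/69 ≈ -5.1449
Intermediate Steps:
S(N) = 1 + N/2 (S(N) = (2 + N)/2 = (2 + N)*(½) = 1 + N/2)
y(U) = 2 + U (y(U) = U + (1 + (½)*2) = U + (1 + 1) = U + 2 = 2 + U)
v(w, p) = 18*w
(31 + v(18, 10))/((-48 - 1*27) + y(4)) = (31 + 18*18)/((-48 - 1*27) + (2 + 4)) = (31 + 324)/((-48 - 27) + 6) = 355/(-75 + 6) = 355/(-69) = 355*(-1/69) = -355/69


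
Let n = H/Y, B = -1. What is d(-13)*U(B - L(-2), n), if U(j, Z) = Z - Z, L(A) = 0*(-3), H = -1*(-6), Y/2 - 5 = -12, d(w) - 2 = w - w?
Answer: 0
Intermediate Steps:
d(w) = 2 (d(w) = 2 + (w - w) = 2 + 0 = 2)
Y = -14 (Y = 10 + 2*(-12) = 10 - 24 = -14)
H = 6
L(A) = 0
n = -3/7 (n = 6/(-14) = 6*(-1/14) = -3/7 ≈ -0.42857)
U(j, Z) = 0
d(-13)*U(B - L(-2), n) = 2*0 = 0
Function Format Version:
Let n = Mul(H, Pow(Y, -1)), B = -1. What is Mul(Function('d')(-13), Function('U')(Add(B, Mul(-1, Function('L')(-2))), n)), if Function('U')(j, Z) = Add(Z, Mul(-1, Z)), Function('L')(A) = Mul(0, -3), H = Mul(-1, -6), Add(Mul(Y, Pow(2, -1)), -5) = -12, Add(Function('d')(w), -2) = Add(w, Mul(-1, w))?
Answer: 0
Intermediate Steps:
Function('d')(w) = 2 (Function('d')(w) = Add(2, Add(w, Mul(-1, w))) = Add(2, 0) = 2)
Y = -14 (Y = Add(10, Mul(2, -12)) = Add(10, -24) = -14)
H = 6
Function('L')(A) = 0
n = Rational(-3, 7) (n = Mul(6, Pow(-14, -1)) = Mul(6, Rational(-1, 14)) = Rational(-3, 7) ≈ -0.42857)
Function('U')(j, Z) = 0
Mul(Function('d')(-13), Function('U')(Add(B, Mul(-1, Function('L')(-2))), n)) = Mul(2, 0) = 0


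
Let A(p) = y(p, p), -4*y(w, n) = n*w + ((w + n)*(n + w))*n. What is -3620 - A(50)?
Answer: 122005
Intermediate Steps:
y(w, n) = -n*w/4 - n*(n + w)²/4 (y(w, n) = -(n*w + ((w + n)*(n + w))*n)/4 = -(n*w + ((n + w)*(n + w))*n)/4 = -(n*w + (n + w)²*n)/4 = -(n*w + n*(n + w)²)/4 = -n*w/4 - n*(n + w)²/4)
A(p) = -p*(p + 4*p²)/4 (A(p) = -p*(p + (p + p)²)/4 = -p*(p + (2*p)²)/4 = -p*(p + 4*p²)/4)
-3620 - A(50) = -3620 - (-1)*50²*(¼ + 50) = -3620 - (-1)*2500*201/4 = -3620 - 1*(-125625) = -3620 + 125625 = 122005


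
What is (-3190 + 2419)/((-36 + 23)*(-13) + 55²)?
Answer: -771/3194 ≈ -0.24139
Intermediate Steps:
(-3190 + 2419)/((-36 + 23)*(-13) + 55²) = -771/(-13*(-13) + 3025) = -771/(169 + 3025) = -771/3194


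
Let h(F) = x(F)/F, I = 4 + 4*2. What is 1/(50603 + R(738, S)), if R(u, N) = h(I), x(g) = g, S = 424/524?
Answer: 1/50604 ≈ 1.9761e-5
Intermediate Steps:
S = 106/131 (S = 424*(1/524) = 106/131 ≈ 0.80916)
I = 12 (I = 4 + 8 = 12)
h(F) = 1 (h(F) = F/F = 1)
R(u, N) = 1
1/(50603 + R(738, S)) = 1/(50603 + 1) = 1/50604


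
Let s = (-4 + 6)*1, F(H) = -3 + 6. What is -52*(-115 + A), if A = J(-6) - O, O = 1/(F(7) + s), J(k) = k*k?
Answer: 20592/5 ≈ 4118.4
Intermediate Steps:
J(k) = k**2
F(H) = 3
s = 2 (s = 2*1 = 2)
O = 1/5 (O = 1/(3 + 2) = 1/5 ≈ 0.20000)
A = 179/5 (A = (-6)**2 - 1*1/5 = 36 - 1/5 = 179/5 ≈ 35.800)
-52*(-115 + A) = -52*(-115 + 179/5) = -52*(-396/5) = 20592/5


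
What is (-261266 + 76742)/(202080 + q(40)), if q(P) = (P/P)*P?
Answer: -46131/50530 ≈ -0.91294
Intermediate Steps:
q(P) = P (q(P) = 1*P = P)
(-261266 + 76742)/(202080 + q(40)) = (-261266 + 76742)/(202080 + 40) = -184524/202120 = -184524*1/202120 = -46131/50530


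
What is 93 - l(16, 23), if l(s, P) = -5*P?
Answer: 208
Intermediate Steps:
93 - l(16, 23) = 93 - (-5)*23 = 93 - 1*(-115) = 93 + 115 = 208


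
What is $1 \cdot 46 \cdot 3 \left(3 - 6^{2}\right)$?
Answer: $-4554$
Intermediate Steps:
$1 \cdot 46 \cdot 3 \left(3 - 6^{2}\right) = 46 \cdot 3 \left(3 - 36\right) = 46 \cdot 3 \left(-33\right) = 46 \left(-99\right) = -4554$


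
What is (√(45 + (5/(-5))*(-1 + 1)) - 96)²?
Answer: 9261 - 576*√5 ≈ 7973.0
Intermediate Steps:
(√(45 + (5/(-5))*(-1 + 1)) - 96)² = (√(45 + (5*(-⅕))*0) - 96)² = (√(45 - 1*0) - 96)² = (√(45 + 0) - 96)² = (√45 - 96)² = (3*√5 - 96)² = (-96 + 3*√5)²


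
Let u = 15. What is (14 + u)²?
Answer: 841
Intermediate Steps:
(14 + u)² = (14 + 15)² = 29² = 841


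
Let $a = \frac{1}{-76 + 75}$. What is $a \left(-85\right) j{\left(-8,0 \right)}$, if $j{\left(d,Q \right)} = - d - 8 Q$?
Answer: $680$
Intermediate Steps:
$a = -1$ ($a = \frac{1}{-1} = -1$)
$a \left(-85\right) j{\left(-8,0 \right)} = \left(-1\right) \left(-85\right) \left(\left(-1\right) \left(-8\right) - 0\right) = 85 \left(8 + 0\right) = 85 \cdot 8 = 680$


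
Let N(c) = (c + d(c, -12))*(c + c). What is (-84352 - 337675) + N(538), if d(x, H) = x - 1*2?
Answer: 733597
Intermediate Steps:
d(x, H) = -2 + x (d(x, H) = x - 2 = -2 + x)
N(c) = 2*c*(-2 + 2*c) (N(c) = (c + (-2 + c))*(c + c) = (-2 + 2*c)*(2*c) = 2*c*(-2 + 2*c))
(-84352 - 337675) + N(538) = (-84352 - 337675) + 4*538*(-1 + 538) = -422027 + 4*538*537 = -422027 + 1155624 = 733597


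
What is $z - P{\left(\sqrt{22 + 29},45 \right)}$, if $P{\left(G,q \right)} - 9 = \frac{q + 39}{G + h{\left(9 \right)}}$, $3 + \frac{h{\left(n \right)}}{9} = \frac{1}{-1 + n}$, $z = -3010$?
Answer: $- \frac{5684191}{1885} + \frac{256 \sqrt{51}}{1885} \approx -3014.5$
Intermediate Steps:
$h{\left(n \right)} = -27 + \frac{9}{-1 + n}$
$P{\left(G,q \right)} = 9 + \frac{39 + q}{- \frac{207}{8} + G}$ ($P{\left(G,q \right)} = 9 + \frac{q + 39}{G + \frac{9 \left(4 - 27\right)}{-1 + 9}} = 9 + \frac{39 + q}{G + \frac{9 \left(4 - 27\right)}{8}} = 9 + \frac{39 + q}{G + 9 \cdot \frac{1}{8} \left(-23\right)} = 9 + \frac{39 + q}{G - \frac{207}{8}} = 9 + \frac{39 + q}{- \frac{207}{8} + G}$)
$z - P{\left(\sqrt{22 + 29},45 \right)} = -3010 - \frac{-1551 + 8 \cdot 45 + 72 \sqrt{22 + 29}}{-207 + 8 \sqrt{22 + 29}} = -3010 - \frac{-1551 + 360 + 72 \sqrt{51}}{-207 + 8 \sqrt{51}} = -3010 - \frac{-1191 + 72 \sqrt{51}}{-207 + 8 \sqrt{51}}$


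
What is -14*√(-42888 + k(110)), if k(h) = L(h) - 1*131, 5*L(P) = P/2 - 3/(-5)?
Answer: -14*I*√1075197/5 ≈ -2903.4*I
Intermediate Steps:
L(P) = 3/25 + P/10 (L(P) = (P/2 - 3/(-5))/5 = (P*(½) - 3*(-⅕))/5 = (P/2 + ⅗)/5 = (⅗ + P/2)/5 = 3/25 + P/10)
k(h) = -3272/25 + h/10 (k(h) = (3/25 + h/10) - 1*131 = (3/25 + h/10) - 131 = -3272/25 + h/10)
-14*√(-42888 + k(110)) = -14*√(-42888 + (-3272/25 + (⅒)*110)) = -14*√(-42888 + (-3272/25 + 11)) = -14*√(-42888 - 2997/25) = -14*I*√1075197/5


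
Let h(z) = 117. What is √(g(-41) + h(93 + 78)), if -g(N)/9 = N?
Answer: 9*√6 ≈ 22.045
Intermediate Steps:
g(N) = -9*N
√(g(-41) + h(93 + 78)) = √(-9*(-41) + 117) = √(369 + 117) = √486 = 9*√6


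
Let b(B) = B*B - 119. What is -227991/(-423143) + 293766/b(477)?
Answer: 88076229924/48113474815 ≈ 1.8306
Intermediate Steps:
b(B) = -119 + B**2 (b(B) = B**2 - 119 = -119 + B**2)
-227991/(-423143) + 293766/b(477) = -227991/(-423143) + 293766/(-119 + 477**2) = -227991*(-1/423143) + 293766/(-119 + 227529) = 227991/423143 + 293766/227410 = 227991/423143 + 293766*(1/227410) = 227991/423143 + 146883/113705 = 88076229924/48113474815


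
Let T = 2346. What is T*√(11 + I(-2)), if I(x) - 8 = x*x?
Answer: 2346*√23 ≈ 11251.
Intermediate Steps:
I(x) = 8 + x² (I(x) = 8 + x*x = 8 + x²)
T*√(11 + I(-2)) = 2346*√(11 + (8 + (-2)²)) = 2346*√(11 + (8 + 4)) = 2346*√(11 + 12) = 2346*√23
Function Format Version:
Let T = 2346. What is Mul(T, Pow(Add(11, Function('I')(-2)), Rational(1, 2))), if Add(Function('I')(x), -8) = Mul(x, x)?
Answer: Mul(2346, Pow(23, Rational(1, 2))) ≈ 11251.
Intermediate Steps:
Function('I')(x) = Add(8, Pow(x, 2)) (Function('I')(x) = Add(8, Mul(x, x)) = Add(8, Pow(x, 2)))
Mul(T, Pow(Add(11, Function('I')(-2)), Rational(1, 2))) = Mul(2346, Pow(Add(11, Add(8, Pow(-2, 2))), Rational(1, 2))) = Mul(2346, Pow(Add(11, Add(8, 4)), Rational(1, 2))) = Mul(2346, Pow(Add(11, 12), Rational(1, 2))) = Mul(2346, Pow(23, Rational(1, 2)))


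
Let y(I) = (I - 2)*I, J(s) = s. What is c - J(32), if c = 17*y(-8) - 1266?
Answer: 62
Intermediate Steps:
y(I) = I*(-2 + I) (y(I) = (-2 + I)*I = I*(-2 + I))
c = 94 (c = 17*(-8*(-2 - 8)) - 1266 = 17*(-8*(-10)) - 1266 = 17*80 - 1266 = 1360 - 1266 = 94)
c - J(32) = 94 - 1*32 = 94 - 32 = 62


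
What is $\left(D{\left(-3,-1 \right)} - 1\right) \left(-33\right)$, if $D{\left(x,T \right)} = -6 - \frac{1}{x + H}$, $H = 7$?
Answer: $\frac{957}{4} \approx 239.25$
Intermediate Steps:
$D{\left(x,T \right)} = -6 - \frac{1}{7 + x}$ ($D{\left(x,T \right)} = -6 - \frac{1}{x + 7} = -6 - \frac{1}{7 + x}$)
$\left(D{\left(-3,-1 \right)} - 1\right) \left(-33\right) = \left(\frac{-43 - -18}{7 - 3} - 1\right) \left(-33\right) = \left(\frac{-43 + 18}{4} - 1\right) \left(-33\right) = \left(\frac{1}{4} \left(-25\right) - 1\right) \left(-33\right) = \left(- \frac{25}{4} - 1\right) \left(-33\right) = \left(- \frac{29}{4}\right) \left(-33\right) = \frac{957}{4}$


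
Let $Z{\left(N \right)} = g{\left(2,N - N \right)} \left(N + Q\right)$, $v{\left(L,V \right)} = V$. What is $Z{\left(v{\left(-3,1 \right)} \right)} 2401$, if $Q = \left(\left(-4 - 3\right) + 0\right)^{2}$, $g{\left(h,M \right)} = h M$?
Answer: $0$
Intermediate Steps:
$g{\left(h,M \right)} = M h$
$Q = 49$ ($Q = \left(\left(-4 - 3\right) + 0\right)^{2} = \left(-7 + 0\right)^{2} = \left(-7\right)^{2} = 49$)
$Z{\left(N \right)} = 0$ ($Z{\left(N \right)} = \left(N - N\right) 2 \left(N + 49\right) = 0 \cdot 2 \left(49 + N\right) = 0 \left(49 + N\right) = 0$)
$Z{\left(v{\left(-3,1 \right)} \right)} 2401 = 0 \cdot 2401 = 0$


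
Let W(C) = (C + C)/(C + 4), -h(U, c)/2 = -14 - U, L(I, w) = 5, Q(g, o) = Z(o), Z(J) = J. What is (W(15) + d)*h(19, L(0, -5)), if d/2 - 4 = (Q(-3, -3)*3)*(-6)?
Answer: 147444/19 ≈ 7760.2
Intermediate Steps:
Q(g, o) = o
h(U, c) = 28 + 2*U (h(U, c) = -2*(-14 - U) = 28 + 2*U)
W(C) = 2*C/(4 + C) (W(C) = (2*C)/(4 + C) = 2*C/(4 + C))
d = 116 (d = 8 + 2*(-3*3*(-6)) = 8 + 2*(-9*(-6)) = 8 + 2*54 = 8 + 108 = 116)
(W(15) + d)*h(19, L(0, -5)) = (2*15/(4 + 15) + 116)*(28 + 2*19) = (2*15/19 + 116)*(28 + 38) = (2*15*(1/19) + 116)*66 = (30/19 + 116)*66 = (2234/19)*66 = 147444/19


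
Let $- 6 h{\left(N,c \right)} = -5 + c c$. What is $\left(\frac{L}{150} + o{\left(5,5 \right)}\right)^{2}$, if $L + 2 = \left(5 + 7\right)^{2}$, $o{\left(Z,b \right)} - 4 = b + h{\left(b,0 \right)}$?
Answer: $\frac{290521}{2500} \approx 116.21$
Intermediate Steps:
$h{\left(N,c \right)} = \frac{5}{6} - \frac{c^{2}}{6}$ ($h{\left(N,c \right)} = - \frac{-5 + c c}{6} = - \frac{-5 + c^{2}}{6} = \frac{5}{6} - \frac{c^{2}}{6}$)
$o{\left(Z,b \right)} = \frac{29}{6} + b$ ($o{\left(Z,b \right)} = 4 + \left(b + \left(\frac{5}{6} - \frac{0^{2}}{6}\right)\right) = 4 + \left(b + \left(\frac{5}{6} - 0\right)\right) = 4 + \left(b + \left(\frac{5}{6} + 0\right)\right) = 4 + \left(b + \frac{5}{6}\right) = 4 + \left(\frac{5}{6} + b\right) = \frac{29}{6} + b$)
$L = 142$ ($L = -2 + \left(5 + 7\right)^{2} = -2 + 12^{2} = -2 + 144 = 142$)
$\left(\frac{L}{150} + o{\left(5,5 \right)}\right)^{2} = \left(\frac{142}{150} + \left(\frac{29}{6} + 5\right)\right)^{2} = \left(142 \cdot \frac{1}{150} + \frac{59}{6}\right)^{2} = \left(\frac{71}{75} + \frac{59}{6}\right)^{2} = \left(\frac{539}{50}\right)^{2} = \frac{290521}{2500}$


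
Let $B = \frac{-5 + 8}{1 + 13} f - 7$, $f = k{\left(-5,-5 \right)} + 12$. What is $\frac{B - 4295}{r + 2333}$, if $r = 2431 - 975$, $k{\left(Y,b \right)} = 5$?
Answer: $- \frac{20059}{17682} \approx -1.1344$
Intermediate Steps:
$r = 1456$ ($r = 2431 - 975 = 1456$)
$f = 17$ ($f = 5 + 12 = 17$)
$B = - \frac{47}{14}$ ($B = \frac{-5 + 8}{1 + 13} \cdot 17 - 7 = \frac{3}{14} \cdot 17 - 7 = \frac{51}{14} - 7 = - \frac{47}{14} \approx -3.3571$)
$\frac{B - 4295}{r + 2333} = \frac{- \frac{47}{14} - 4295}{1456 + 2333} = - \frac{60177}{14 \cdot 3789} = \left(- \frac{60177}{14}\right) \frac{1}{3789} = - \frac{20059}{17682}$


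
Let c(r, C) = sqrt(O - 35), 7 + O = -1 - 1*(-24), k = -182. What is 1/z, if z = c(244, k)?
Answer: -I*sqrt(19)/19 ≈ -0.22942*I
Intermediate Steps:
O = 16 (O = -7 + (-1 - 1*(-24)) = -7 + (-1 + 24) = -7 + 23 = 16)
c(r, C) = I*sqrt(19) (c(r, C) = sqrt(16 - 35) = sqrt(-19) = I*sqrt(19))
z = I*sqrt(19) ≈ 4.3589*I
1/z = 1/(I*sqrt(19)) = -I*sqrt(19)/19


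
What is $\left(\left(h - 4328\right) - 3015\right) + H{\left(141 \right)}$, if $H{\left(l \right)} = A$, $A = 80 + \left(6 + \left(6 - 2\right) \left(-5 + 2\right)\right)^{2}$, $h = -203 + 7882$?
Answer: $452$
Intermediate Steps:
$h = 7679$
$A = 116$ ($A = 80 + \left(6 + 4 \left(-3\right)\right)^{2} = 80 + \left(6 - 12\right)^{2} = 80 + \left(-6\right)^{2} = 80 + 36 = 116$)
$H{\left(l \right)} = 116$
$\left(\left(h - 4328\right) - 3015\right) + H{\left(141 \right)} = \left(\left(7679 - 4328\right) - 3015\right) + 116 = \left(3351 - 3015\right) + 116 = 336 + 116 = 452$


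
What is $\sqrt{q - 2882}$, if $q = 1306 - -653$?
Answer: $i \sqrt{923} \approx 30.381 i$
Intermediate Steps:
$q = 1959$ ($q = 1306 + 653 = 1959$)
$\sqrt{q - 2882} = \sqrt{1959 - 2882} = \sqrt{-923} = i \sqrt{923}$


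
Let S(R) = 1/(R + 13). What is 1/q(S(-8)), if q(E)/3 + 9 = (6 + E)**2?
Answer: 25/2208 ≈ 0.011322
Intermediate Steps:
S(R) = 1/(13 + R)
q(E) = -27 + 3*(6 + E)**2
1/q(S(-8)) = 1/(-27 + 3*(6 + 1/(13 - 8))**2) = 1/(-27 + 3*(6 + 1/5)**2) = 1/(-27 + 3*(31/5)**2) = 1/(-27 + 3*(961/25)) = 1/(-27 + 2883/25) = 1/(2208/25) = 25/2208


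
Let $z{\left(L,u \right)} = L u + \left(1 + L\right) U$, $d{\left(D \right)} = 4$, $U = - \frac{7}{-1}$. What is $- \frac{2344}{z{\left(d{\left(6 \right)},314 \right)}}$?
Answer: $- \frac{2344}{1291} \approx -1.8156$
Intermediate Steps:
$U = 7$ ($U = \left(-7\right) \left(-1\right) = 7$)
$z{\left(L,u \right)} = 7 + 7 L + L u$ ($z{\left(L,u \right)} = L u + \left(1 + L\right) 7 = L u + \left(7 + 7 L\right) = 7 + 7 L + L u$)
$- \frac{2344}{z{\left(d{\left(6 \right)},314 \right)}} = - \frac{2344}{7 + 7 \cdot 4 + 4 \cdot 314} = - \frac{2344}{7 + 28 + 1256} = - \frac{2344}{1291}$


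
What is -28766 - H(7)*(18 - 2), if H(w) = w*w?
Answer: -29550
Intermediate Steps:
H(w) = w²
-28766 - H(7)*(18 - 2) = -28766 - 7²*(18 - 2) = -28766 - 49*16 = -28766 - 1*784 = -28766 - 784 = -29550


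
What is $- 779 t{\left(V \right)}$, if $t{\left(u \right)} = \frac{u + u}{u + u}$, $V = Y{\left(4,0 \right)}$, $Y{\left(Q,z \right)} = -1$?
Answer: $-779$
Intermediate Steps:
$V = -1$
$t{\left(u \right)} = 1$ ($t{\left(u \right)} = \frac{2 u}{2 u} = 2 u \frac{1}{2 u} = 1$)
$- 779 t{\left(V \right)} = \left(-779\right) 1 = -779$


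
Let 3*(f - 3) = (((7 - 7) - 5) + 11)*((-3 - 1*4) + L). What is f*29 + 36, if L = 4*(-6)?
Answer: -1675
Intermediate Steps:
L = -24
f = -59 (f = 3 + ((((7 - 7) - 5) + 11)*((-3 - 1*4) - 24))/3 = 3 + (((0 - 5) + 11)*((-3 - 4) - 24))/3 = 3 + ((-5 + 11)*(-7 - 24))/3 = 3 + (6*(-31))/3 = 3 + (1/3)*(-186) = 3 - 62 = -59)
f*29 + 36 = -59*29 + 36 = -1711 + 36 = -1675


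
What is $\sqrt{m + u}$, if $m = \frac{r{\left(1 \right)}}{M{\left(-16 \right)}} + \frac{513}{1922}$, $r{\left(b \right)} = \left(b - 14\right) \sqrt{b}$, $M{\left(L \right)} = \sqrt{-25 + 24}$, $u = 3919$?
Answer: $\frac{\sqrt{15065662 + 49972 i}}{62} \approx 62.604 + 0.10383 i$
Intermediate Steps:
$M{\left(L \right)} = i$ ($M{\left(L \right)} = \sqrt{-1} = i$)
$r{\left(b \right)} = \sqrt{b} \left(-14 + b\right)$ ($r{\left(b \right)} = \left(-14 + b\right) \sqrt{b} = \sqrt{b} \left(-14 + b\right)$)
$m = \frac{513}{1922} + 13 i$ ($m = \frac{\sqrt{1} \left(-14 + 1\right)}{i} + \frac{513}{1922} = 1 \left(-13\right) \left(- i\right) + 513 \cdot \frac{1}{1922} = - 13 \left(- i\right) + \frac{513}{1922} = 13 i + \frac{513}{1922} = \frac{513}{1922} + 13 i \approx 0.26691 + 13.0 i$)
$\sqrt{m + u} = \sqrt{\left(\frac{513}{1922} + 13 i\right) + 3919} = \sqrt{\frac{7532831}{1922} + 13 i}$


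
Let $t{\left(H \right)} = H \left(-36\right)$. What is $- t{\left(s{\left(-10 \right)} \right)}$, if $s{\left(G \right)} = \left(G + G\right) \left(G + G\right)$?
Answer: $14400$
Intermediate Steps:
$s{\left(G \right)} = 4 G^{2}$ ($s{\left(G \right)} = 2 G 2 G = 4 G^{2}$)
$t{\left(H \right)} = - 36 H$
$- t{\left(s{\left(-10 \right)} \right)} = - \left(-36\right) 4 \left(-10\right)^{2} = - \left(-36\right) 4 \cdot 100 = - \left(-36\right) 400 = \left(-1\right) \left(-14400\right) = 14400$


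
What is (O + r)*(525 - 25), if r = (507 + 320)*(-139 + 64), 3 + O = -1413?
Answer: -31720500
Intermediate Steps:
O = -1416 (O = -3 - 1413 = -1416)
r = -62025 (r = 827*(-75) = -62025)
(O + r)*(525 - 25) = (-1416 - 62025)*(525 - 25) = -63441*500 = -31720500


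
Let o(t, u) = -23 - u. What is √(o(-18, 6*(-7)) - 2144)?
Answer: 5*I*√85 ≈ 46.098*I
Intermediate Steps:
√(o(-18, 6*(-7)) - 2144) = √((-23 - 6*(-7)) - 2144) = √((-23 - 1*(-42)) - 2144) = √((-23 + 42) - 2144) = √(19 - 2144) = √(-2125) = 5*I*√85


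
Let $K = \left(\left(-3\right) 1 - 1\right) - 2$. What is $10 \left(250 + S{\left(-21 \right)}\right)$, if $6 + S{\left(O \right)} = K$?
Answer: $2380$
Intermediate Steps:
$K = -6$ ($K = \left(-3 - 1\right) - 2 = -4 - 2 = -6$)
$S{\left(O \right)} = -12$ ($S{\left(O \right)} = -6 - 6 = -12$)
$10 \left(250 + S{\left(-21 \right)}\right) = 10 \left(250 - 12\right) = 10 \cdot 238 = 2380$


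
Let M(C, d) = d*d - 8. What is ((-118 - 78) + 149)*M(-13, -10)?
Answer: -4324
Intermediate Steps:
M(C, d) = -8 + d**2 (M(C, d) = d**2 - 8 = -8 + d**2)
((-118 - 78) + 149)*M(-13, -10) = ((-118 - 78) + 149)*(-8 + (-10)**2) = (-196 + 149)*(-8 + 100) = -47*92 = -4324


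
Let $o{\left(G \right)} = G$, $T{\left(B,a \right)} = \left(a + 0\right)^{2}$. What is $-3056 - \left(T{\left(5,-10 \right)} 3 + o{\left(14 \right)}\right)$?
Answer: $-3370$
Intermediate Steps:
$T{\left(B,a \right)} = a^{2}$
$-3056 - \left(T{\left(5,-10 \right)} 3 + o{\left(14 \right)}\right) = -3056 - \left(\left(-10\right)^{2} \cdot 3 + 14\right) = -3056 - \left(100 \cdot 3 + 14\right) = -3056 - \left(300 + 14\right) = -3056 - 314 = -3370$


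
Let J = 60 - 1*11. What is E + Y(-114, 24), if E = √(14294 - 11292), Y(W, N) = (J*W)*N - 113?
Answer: -134177 + √3002 ≈ -1.3412e+5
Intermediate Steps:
J = 49 (J = 60 - 11 = 49)
Y(W, N) = -113 + 49*N*W (Y(W, N) = (49*W)*N - 113 = 49*N*W - 113 = -113 + 49*N*W)
E = √3002 ≈ 54.791
E + Y(-114, 24) = √3002 + (-113 + 49*24*(-114)) = √3002 + (-113 - 134064) = √3002 - 134177 = -134177 + √3002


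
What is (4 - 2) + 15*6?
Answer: 92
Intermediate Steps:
(4 - 2) + 15*6 = 2 + 90 = 92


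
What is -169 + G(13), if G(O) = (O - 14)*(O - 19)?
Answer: -163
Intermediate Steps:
G(O) = (-19 + O)*(-14 + O) (G(O) = (-14 + O)*(-19 + O) = (-19 + O)*(-14 + O))
-169 + G(13) = -169 + (266 + 13² - 33*13) = -169 + (266 + 169 - 429) = -169 + 6 = -163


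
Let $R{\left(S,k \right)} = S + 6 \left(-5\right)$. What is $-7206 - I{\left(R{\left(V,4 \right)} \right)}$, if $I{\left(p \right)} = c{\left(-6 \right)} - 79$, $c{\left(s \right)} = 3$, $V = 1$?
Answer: $-7130$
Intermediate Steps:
$R{\left(S,k \right)} = -30 + S$ ($R{\left(S,k \right)} = S - 30 = -30 + S$)
$I{\left(p \right)} = -76$ ($I{\left(p \right)} = 3 - 79 = -76$)
$-7206 - I{\left(R{\left(V,4 \right)} \right)} = -7206 - -76 = -7206 + 76 = -7130$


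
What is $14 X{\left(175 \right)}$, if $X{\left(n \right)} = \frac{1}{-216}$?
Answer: $- \frac{7}{108} \approx -0.064815$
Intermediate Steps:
$X{\left(n \right)} = - \frac{1}{216}$
$14 X{\left(175 \right)} = 14 \left(- \frac{1}{216}\right) = - \frac{7}{108}$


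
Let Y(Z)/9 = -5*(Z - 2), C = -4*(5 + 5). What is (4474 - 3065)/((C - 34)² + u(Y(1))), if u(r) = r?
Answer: 1409/5521 ≈ 0.25521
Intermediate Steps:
C = -40 (C = -4*10 = -40)
Y(Z) = 90 - 45*Z (Y(Z) = 9*(-5*(Z - 2)) = 9*(-5*(-2 + Z)) = 9*(10 - 5*Z) = 90 - 45*Z)
(4474 - 3065)/((C - 34)² + u(Y(1))) = (4474 - 3065)/((-40 - 34)² + (90 - 45*1)) = 1409/((-74)² + (90 - 45)) = 1409/(5476 + 45) = 1409/5521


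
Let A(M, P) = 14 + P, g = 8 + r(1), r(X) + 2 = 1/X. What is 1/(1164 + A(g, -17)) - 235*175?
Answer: -47746124/1161 ≈ -41125.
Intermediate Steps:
r(X) = -2 + 1/X
g = 7 (g = 8 + (-2 + 1/1) = 8 + (-2 + 1) = 8 - 1 = 7)
1/(1164 + A(g, -17)) - 235*175 = 1/(1164 + (14 - 17)) - 235*175 = 1/(1164 - 3) - 41125 = 1/1161 - 41125 = -47746124/1161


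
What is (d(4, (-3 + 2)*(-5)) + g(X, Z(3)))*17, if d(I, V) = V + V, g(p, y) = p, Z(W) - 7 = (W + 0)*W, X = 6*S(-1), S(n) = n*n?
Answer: 272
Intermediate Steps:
S(n) = n²
X = 6 (X = 6*(-1)² = 6*1 = 6)
Z(W) = 7 + W² (Z(W) = 7 + (W + 0)*W = 7 + W*W = 7 + W²)
d(I, V) = 2*V
(d(4, (-3 + 2)*(-5)) + g(X, Z(3)))*17 = (2*((-3 + 2)*(-5)) + 6)*17 = (2*(-1*(-5)) + 6)*17 = (2*5 + 6)*17 = (10 + 6)*17 = 16*17 = 272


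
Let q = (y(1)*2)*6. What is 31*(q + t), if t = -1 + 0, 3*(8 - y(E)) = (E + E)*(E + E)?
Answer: 2449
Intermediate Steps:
y(E) = 8 - 4*E**2/3 (y(E) = 8 - (E + E)*(E + E)/3 = 8 - 2*E*2*E/3 = 8 - 4*E**2/3)
q = 80 (q = ((8 - 4/3*1**2)*2)*6 = ((8 - 4/3*1)*2)*6 = ((8 - 4/3)*2)*6 = ((20/3)*2)*6 = (40/3)*6 = 80)
t = -1
31*(q + t) = 31*(80 - 1) = 31*79 = 2449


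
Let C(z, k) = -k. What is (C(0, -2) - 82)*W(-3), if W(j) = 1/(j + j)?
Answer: 40/3 ≈ 13.333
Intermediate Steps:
W(j) = 1/(2*j)
(C(0, -2) - 82)*W(-3) = (-1*(-2) - 82)*((½)/(-3)) = (2 - 82)*((½)*(-⅓)) = -80*(-⅙) = 40/3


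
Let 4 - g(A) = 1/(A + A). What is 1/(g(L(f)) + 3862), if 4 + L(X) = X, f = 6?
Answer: 4/15463 ≈ 0.00025868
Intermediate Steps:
L(X) = -4 + X
g(A) = 4 - 1/(2*A) (g(A) = 4 - 1/(A + A) = 4 - 1/(2*A))
1/(g(L(f)) + 3862) = 1/((4 - 1/(2*(-4 + 6))) + 3862) = 1/((4 - ½/2) + 3862) = 1/((4 - ½*½) + 3862) = 1/((4 - ¼) + 3862) = 1/(15/4 + 3862) = 1/(15463/4) = 4/15463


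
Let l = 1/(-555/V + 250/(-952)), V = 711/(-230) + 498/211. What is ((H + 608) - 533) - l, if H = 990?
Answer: 4549752567973/4272073425 ≈ 1065.0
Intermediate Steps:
V = -35481/48530 (V = 711*(-1/230) + 498*(1/211) = -711/230 + 498/211 = -35481/48530 ≈ -0.73111)
l = 5629652/4272073425 (l = 1/(-555/(-35481/48530) + 250/(-952)) = 1/(-555*(-48530/35481) + 250*(-1/952)) = 1/(8978050/11827 - 125/476) = 1/(4272073425/5629652) = 5629652/4272073425 ≈ 0.0013178)
((H + 608) - 533) - l = ((990 + 608) - 533) - 1*5629652/4272073425 = (1598 - 533) - 5629652/4272073425 = 1065 - 5629652/4272073425 = 4549752567973/4272073425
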